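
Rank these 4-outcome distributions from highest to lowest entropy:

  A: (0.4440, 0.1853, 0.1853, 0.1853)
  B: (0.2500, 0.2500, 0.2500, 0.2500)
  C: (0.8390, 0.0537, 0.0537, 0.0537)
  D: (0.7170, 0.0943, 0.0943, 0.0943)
B > A > D > C

Key insight: Entropy is maximized by uniform distributions and minimized by concentrated distributions.

Entropies:
  H(A) = 1.8722 bits
  H(B) = 2.0000 bits
  H(C) = 0.8919 bits
  H(D) = 1.3081 bits

Ranking: B > A > D > C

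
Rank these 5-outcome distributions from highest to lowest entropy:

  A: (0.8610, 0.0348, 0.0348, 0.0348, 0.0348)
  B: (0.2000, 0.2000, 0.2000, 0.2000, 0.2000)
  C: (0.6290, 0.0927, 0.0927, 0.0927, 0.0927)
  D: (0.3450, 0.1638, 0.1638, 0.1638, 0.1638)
B > D > C > A

Key insight: Entropy is maximized by uniform distributions and minimized by concentrated distributions.

Entropies:
  H(A) = 0.8596 bits
  H(B) = 2.3219 bits
  H(C) = 1.6934 bits
  H(D) = 2.2395 bits

Ranking: B > D > C > A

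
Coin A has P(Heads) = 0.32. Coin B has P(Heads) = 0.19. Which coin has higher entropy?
A

For binary distributions, entropy is maximized at p=0.5 and decreases as p moves toward 0 or 1.

H(A) = H(0.32) = 0.9044 bits
H(B) = H(0.19) = 0.7015 bits

Distribution A (p=0.32) is closer to uniform (p=0.5), so it has higher entropy.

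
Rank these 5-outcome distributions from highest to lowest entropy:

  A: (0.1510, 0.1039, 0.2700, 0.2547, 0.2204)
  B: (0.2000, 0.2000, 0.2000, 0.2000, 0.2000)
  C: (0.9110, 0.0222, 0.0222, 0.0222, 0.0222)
B > A > C

Key insight: Entropy is maximized by uniform distributions and minimized by concentrated distributions.

- Uniform distributions have maximum entropy log₂(5) = 2.3219 bits
- The more "peaked" or concentrated a distribution, the lower its entropy

Entropies:
  H(A) = 2.2447 bits
  H(B) = 2.3219 bits
  H(C) = 0.6111 bits

Ranking: B > A > C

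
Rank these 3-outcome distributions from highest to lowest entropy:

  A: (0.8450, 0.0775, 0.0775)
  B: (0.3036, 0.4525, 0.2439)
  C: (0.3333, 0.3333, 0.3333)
C > B > A

Key insight: Entropy is maximized by uniform distributions and minimized by concentrated distributions.

- Uniform distributions have maximum entropy log₂(3) = 1.5850 bits
- The more "peaked" or concentrated a distribution, the lower its entropy

Entropies:
  H(A) = 0.7772 bits
  H(B) = 1.5363 bits
  H(C) = 1.5850 bits

Ranking: C > B > A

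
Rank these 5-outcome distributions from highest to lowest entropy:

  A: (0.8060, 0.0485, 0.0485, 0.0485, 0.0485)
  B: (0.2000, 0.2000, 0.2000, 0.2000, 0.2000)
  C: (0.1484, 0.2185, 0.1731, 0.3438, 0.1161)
B > C > A

Key insight: Entropy is maximized by uniform distributions and minimized by concentrated distributions.

- Uniform distributions have maximum entropy log₂(5) = 2.3219 bits
- The more "peaked" or concentrated a distribution, the lower its entropy

Entropies:
  H(A) = 1.0978 bits
  H(B) = 2.3219 bits
  H(C) = 2.2163 bits

Ranking: B > C > A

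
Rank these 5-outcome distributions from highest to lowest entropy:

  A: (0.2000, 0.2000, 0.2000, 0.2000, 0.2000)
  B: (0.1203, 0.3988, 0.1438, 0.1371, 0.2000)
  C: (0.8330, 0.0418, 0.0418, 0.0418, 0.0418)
A > B > C

Key insight: Entropy is maximized by uniform distributions and minimized by concentrated distributions.

- Uniform distributions have maximum entropy log₂(5) = 2.3219 bits
- The more "peaked" or concentrated a distribution, the lower its entropy

Entropies:
  H(A) = 2.3219 bits
  H(B) = 2.1562 bits
  H(C) = 0.9848 bits

Ranking: A > B > C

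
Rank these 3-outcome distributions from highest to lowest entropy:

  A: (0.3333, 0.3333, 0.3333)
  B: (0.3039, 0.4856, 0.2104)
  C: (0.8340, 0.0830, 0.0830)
A > B > C

Key insight: Entropy is maximized by uniform distributions and minimized by concentrated distributions.

- Uniform distributions have maximum entropy log₂(3) = 1.5850 bits
- The more "peaked" or concentrated a distribution, the lower its entropy

Entropies:
  H(A) = 1.5850 bits
  H(B) = 1.5014 bits
  H(C) = 0.8145 bits

Ranking: A > B > C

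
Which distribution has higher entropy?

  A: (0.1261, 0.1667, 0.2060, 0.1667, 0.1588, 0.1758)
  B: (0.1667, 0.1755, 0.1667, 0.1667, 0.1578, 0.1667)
B

Both distributions are close to uniform, making this a harder comparison.

H(A) = 2.5703 bits
H(B) = 2.5843 bits

The distribution closer to uniform has higher entropy.
Answer: B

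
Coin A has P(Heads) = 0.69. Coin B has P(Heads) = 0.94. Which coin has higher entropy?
A

For binary distributions, entropy is maximized at p=0.5 and decreases as p moves toward 0 or 1.

H(A) = H(0.69) = 0.8932 bits
H(B) = H(0.94) = 0.3274 bits

Distribution A (p=0.69) is closer to uniform (p=0.5), so it has higher entropy.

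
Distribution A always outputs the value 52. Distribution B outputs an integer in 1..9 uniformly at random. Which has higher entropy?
B

A is deterministic, so H(A) = 0. B is uniform over 9 outcomes, so H(B) = log₂(9) = 3.170 bits. Any distribution with genuine randomness has higher entropy than a deterministic one.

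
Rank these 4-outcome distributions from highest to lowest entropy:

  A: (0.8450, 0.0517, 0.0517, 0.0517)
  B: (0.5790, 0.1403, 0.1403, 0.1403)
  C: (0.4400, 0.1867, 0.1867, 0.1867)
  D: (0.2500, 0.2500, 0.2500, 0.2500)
D > C > B > A

Key insight: Entropy is maximized by uniform distributions and minimized by concentrated distributions.

Entropies:
  H(A) = 0.8679 bits
  H(B) = 1.6492 bits
  H(C) = 1.8772 bits
  H(D) = 2.0000 bits

Ranking: D > C > B > A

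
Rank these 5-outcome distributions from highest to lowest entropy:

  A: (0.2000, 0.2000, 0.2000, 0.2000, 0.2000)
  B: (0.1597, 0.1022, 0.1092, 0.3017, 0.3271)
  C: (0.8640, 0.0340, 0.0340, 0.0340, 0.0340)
A > B > C

Key insight: Entropy is maximized by uniform distributions and minimized by concentrated distributions.

- Uniform distributions have maximum entropy log₂(5) = 2.3219 bits
- The more "peaked" or concentrated a distribution, the lower its entropy

Entropies:
  H(A) = 2.3219 bits
  H(B) = 2.1569 bits
  H(C) = 0.8457 bits

Ranking: A > B > C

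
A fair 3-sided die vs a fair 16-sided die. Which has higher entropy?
16-sided die

Both are uniform distributions; for uniform over n outcomes, H = log₂(n). H(3-sided) = log₂(3) = 1.585 bits and H(16-sided) = log₂(16) = 4.000 bits. More outcomes in a uniform distribution means higher entropy.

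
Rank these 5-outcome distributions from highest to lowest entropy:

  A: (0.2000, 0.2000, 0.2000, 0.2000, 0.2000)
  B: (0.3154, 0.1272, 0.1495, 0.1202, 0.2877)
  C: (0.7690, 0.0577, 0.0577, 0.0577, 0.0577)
A > B > C

Key insight: Entropy is maximized by uniform distributions and minimized by concentrated distributions.

- Uniform distributions have maximum entropy log₂(5) = 2.3219 bits
- The more "peaked" or concentrated a distribution, the lower its entropy

Entropies:
  H(A) = 2.3219 bits
  H(B) = 2.1978 bits
  H(C) = 1.2418 bits

Ranking: A > B > C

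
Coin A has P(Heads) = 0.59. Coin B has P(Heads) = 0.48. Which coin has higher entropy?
B

For binary distributions, entropy is maximized at p=0.5 and decreases as p moves toward 0 or 1.

H(A) = H(0.59) = 0.9765 bits
H(B) = H(0.48) = 0.9988 bits

Distribution B (p=0.48) is closer to uniform (p=0.5), so it has higher entropy.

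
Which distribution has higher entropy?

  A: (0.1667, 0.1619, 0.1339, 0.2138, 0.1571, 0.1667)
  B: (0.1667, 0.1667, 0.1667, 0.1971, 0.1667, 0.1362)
B

Both distributions are close to uniform, making this a harder comparison.

H(A) = 2.5706 bits
H(B) = 2.5769 bits

The distribution closer to uniform has higher entropy.
Answer: B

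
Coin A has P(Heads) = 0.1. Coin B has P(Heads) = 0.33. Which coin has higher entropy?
B

For binary distributions, entropy is maximized at p=0.5 and decreases as p moves toward 0 or 1.

H(A) = H(0.1) = 0.4690 bits
H(B) = H(0.33) = 0.9149 bits

Distribution B (p=0.33) is closer to uniform (p=0.5), so it has higher entropy.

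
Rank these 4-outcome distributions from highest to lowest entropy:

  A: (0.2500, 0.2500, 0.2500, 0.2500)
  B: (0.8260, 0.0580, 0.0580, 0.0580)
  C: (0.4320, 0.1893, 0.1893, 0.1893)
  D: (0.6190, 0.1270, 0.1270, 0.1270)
A > C > D > B

Key insight: Entropy is maximized by uniform distributions and minimized by concentrated distributions.

Entropies:
  H(A) = 2.0000 bits
  H(B) = 0.9426 bits
  H(C) = 1.8869 bits
  H(D) = 1.5626 bits

Ranking: A > C > D > B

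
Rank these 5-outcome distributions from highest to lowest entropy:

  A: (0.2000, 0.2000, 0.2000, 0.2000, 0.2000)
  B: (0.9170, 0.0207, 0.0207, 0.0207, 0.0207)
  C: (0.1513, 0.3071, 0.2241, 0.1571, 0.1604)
A > C > B

Key insight: Entropy is maximized by uniform distributions and minimized by concentrated distributions.

- Uniform distributions have maximum entropy log₂(5) = 2.3219 bits
- The more "peaked" or concentrated a distribution, the lower its entropy

Entropies:
  H(A) = 2.3219 bits
  H(B) = 0.5787 bits
  H(C) = 2.2619 bits

Ranking: A > C > B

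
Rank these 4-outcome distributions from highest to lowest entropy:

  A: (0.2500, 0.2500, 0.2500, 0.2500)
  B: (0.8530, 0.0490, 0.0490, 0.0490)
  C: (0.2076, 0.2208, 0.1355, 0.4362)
A > C > B

Key insight: Entropy is maximized by uniform distributions and minimized by concentrated distributions.

- Uniform distributions have maximum entropy log₂(4) = 2.0000 bits
- The more "peaked" or concentrated a distribution, the lower its entropy

Entropies:
  H(A) = 2.0000 bits
  H(B) = 0.8353 bits
  H(C) = 1.8648 bits

Ranking: A > C > B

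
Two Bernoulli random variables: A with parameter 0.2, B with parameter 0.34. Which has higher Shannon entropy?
B

For binary distributions, entropy is maximized at p=0.5 and decreases as p moves toward 0 or 1.

H(A) = H(0.2) = 0.7219 bits
H(B) = H(0.34) = 0.9248 bits

Distribution B (p=0.34) is closer to uniform (p=0.5), so it has higher entropy.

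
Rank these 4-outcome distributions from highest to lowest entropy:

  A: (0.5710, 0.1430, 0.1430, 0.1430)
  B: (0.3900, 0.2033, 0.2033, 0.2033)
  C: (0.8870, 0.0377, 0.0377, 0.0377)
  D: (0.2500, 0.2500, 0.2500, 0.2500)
D > B > A > C

Key insight: Entropy is maximized by uniform distributions and minimized by concentrated distributions.

Entropies:
  H(A) = 1.6654 bits
  H(B) = 1.9316 bits
  H(C) = 0.6880 bits
  H(D) = 2.0000 bits

Ranking: D > B > A > C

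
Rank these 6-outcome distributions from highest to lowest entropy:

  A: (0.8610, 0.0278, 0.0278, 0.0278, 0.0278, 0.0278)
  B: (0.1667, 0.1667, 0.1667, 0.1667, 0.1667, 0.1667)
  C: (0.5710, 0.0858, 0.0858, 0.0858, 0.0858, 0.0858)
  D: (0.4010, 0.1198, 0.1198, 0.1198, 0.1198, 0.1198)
B > D > C > A

Key insight: Entropy is maximized by uniform distributions and minimized by concentrated distributions.

Entropies:
  H(A) = 0.9044 bits
  H(B) = 2.5850 bits
  H(C) = 1.9815 bits
  H(D) = 2.3624 bits

Ranking: B > D > C > A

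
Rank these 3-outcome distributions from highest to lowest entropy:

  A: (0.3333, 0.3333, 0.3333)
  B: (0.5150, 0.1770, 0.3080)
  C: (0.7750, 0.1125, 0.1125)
A > B > C

Key insight: Entropy is maximized by uniform distributions and minimized by concentrated distributions.

- Uniform distributions have maximum entropy log₂(3) = 1.5850 bits
- The more "peaked" or concentrated a distribution, the lower its entropy

Entropies:
  H(A) = 1.5850 bits
  H(B) = 1.4585 bits
  H(C) = 0.9942 bits

Ranking: A > B > C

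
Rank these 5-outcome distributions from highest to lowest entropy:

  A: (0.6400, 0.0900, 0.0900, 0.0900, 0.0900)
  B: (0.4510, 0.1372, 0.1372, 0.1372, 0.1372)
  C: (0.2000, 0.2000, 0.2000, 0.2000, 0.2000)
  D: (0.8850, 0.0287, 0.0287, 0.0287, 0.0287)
C > B > A > D

Key insight: Entropy is maximized by uniform distributions and minimized by concentrated distributions.

Entropies:
  H(A) = 1.6627 bits
  H(B) = 2.0911 bits
  H(C) = 2.3219 bits
  H(D) = 0.7448 bits

Ranking: C > B > A > D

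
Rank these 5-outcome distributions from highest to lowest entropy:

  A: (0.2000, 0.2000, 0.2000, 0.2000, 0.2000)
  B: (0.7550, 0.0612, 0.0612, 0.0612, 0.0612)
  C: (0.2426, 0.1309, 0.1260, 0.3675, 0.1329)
A > C > B

Key insight: Entropy is maximized by uniform distributions and minimized by concentrated distributions.

- Uniform distributions have maximum entropy log₂(5) = 2.3219 bits
- The more "peaked" or concentrated a distribution, the lower its entropy

Entropies:
  H(A) = 2.3219 bits
  H(B) = 1.2933 bits
  H(C) = 2.1740 bits

Ranking: A > C > B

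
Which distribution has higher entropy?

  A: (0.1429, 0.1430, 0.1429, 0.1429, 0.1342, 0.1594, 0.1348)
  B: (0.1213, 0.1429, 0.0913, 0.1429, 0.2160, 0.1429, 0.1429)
A

Both distributions are close to uniform, making this a harder comparison.

H(A) = 2.8053 bits
H(B) = 2.7662 bits

The distribution closer to uniform has higher entropy.
Answer: A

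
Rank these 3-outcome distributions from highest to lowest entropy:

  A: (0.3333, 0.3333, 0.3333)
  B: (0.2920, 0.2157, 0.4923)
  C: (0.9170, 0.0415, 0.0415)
A > B > C

Key insight: Entropy is maximized by uniform distributions and minimized by concentrated distributions.

- Uniform distributions have maximum entropy log₂(3) = 1.5850 bits
- The more "peaked" or concentrated a distribution, the lower its entropy

Entropies:
  H(A) = 1.5850 bits
  H(B) = 1.4992 bits
  H(C) = 0.4957 bits

Ranking: A > B > C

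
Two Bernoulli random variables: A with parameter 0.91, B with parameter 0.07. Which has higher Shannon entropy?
A

For binary distributions, entropy is maximized at p=0.5 and decreases as p moves toward 0 or 1.

H(A) = H(0.91) = 0.4365 bits
H(B) = H(0.07) = 0.3659 bits

Distribution A (p=0.91) is closer to uniform (p=0.5), so it has higher entropy.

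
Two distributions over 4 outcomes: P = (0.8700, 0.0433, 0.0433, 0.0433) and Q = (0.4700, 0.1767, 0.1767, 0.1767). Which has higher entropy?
Q

P is highly concentrated on one outcome (87%), making it nearly deterministic. Q spreads its mass more evenly (max 47%). The more spread-out distribution has higher entropy: H(P) ≈ 0.763 bits, H(Q) ≈ 1.837 bits.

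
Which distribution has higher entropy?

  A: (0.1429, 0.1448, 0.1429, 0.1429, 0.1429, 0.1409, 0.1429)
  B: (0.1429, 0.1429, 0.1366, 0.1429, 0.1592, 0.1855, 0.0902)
A

Both distributions are close to uniform, making this a harder comparison.

H(A) = 2.8073 bits
H(B) = 2.7813 bits

The distribution closer to uniform has higher entropy.
Answer: A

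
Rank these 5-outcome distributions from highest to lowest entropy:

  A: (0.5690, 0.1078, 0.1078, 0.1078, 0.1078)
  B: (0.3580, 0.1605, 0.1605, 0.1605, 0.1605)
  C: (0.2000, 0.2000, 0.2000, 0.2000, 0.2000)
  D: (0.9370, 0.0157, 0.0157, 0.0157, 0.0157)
C > B > A > D

Key insight: Entropy is maximized by uniform distributions and minimized by concentrated distributions.

Entropies:
  H(A) = 1.8482 bits
  H(B) = 2.2250 bits
  H(C) = 2.3219 bits
  H(D) = 0.4652 bits

Ranking: C > B > A > D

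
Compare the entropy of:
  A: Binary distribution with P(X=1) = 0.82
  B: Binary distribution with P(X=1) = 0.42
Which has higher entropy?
B

For binary distributions, entropy is maximized at p=0.5 and decreases as p moves toward 0 or 1.

H(A) = H(0.82) = 0.6801 bits
H(B) = H(0.42) = 0.9815 bits

Distribution B (p=0.42) is closer to uniform (p=0.5), so it has higher entropy.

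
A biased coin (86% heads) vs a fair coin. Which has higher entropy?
Fair coin

The fair coin is uniform (p=0.5), maximizing binary entropy at 1 bit. The biased coin has H(0.86) ≈ 0.584 bits — its outcome is more predictable, so its entropy is lower.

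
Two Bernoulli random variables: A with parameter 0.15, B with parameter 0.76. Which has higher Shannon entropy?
B

For binary distributions, entropy is maximized at p=0.5 and decreases as p moves toward 0 or 1.

H(A) = H(0.15) = 0.6098 bits
H(B) = H(0.76) = 0.7950 bits

Distribution B (p=0.76) is closer to uniform (p=0.5), so it has higher entropy.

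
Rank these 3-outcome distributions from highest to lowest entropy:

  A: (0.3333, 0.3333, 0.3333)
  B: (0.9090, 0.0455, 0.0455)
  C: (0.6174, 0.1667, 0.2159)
A > C > B

Key insight: Entropy is maximized by uniform distributions and minimized by concentrated distributions.

- Uniform distributions have maximum entropy log₂(3) = 1.5850 bits
- The more "peaked" or concentrated a distribution, the lower its entropy

Entropies:
  H(A) = 1.5850 bits
  H(B) = 0.5308 bits
  H(C) = 1.3378 bits

Ranking: A > C > B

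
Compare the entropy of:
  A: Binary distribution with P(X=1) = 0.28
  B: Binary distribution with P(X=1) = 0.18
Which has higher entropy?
A

For binary distributions, entropy is maximized at p=0.5 and decreases as p moves toward 0 or 1.

H(A) = H(0.28) = 0.8555 bits
H(B) = H(0.18) = 0.6801 bits

Distribution A (p=0.28) is closer to uniform (p=0.5), so it has higher entropy.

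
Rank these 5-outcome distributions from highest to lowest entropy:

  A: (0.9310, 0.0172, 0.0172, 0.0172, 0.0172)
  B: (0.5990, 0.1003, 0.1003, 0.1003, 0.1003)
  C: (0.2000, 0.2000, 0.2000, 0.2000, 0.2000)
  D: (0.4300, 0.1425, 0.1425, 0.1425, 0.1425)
C > D > B > A

Key insight: Entropy is maximized by uniform distributions and minimized by concentrated distributions.

Entropies:
  H(A) = 0.5002 bits
  H(B) = 1.7735 bits
  H(C) = 2.3219 bits
  H(D) = 2.1258 bits

Ranking: C > D > B > A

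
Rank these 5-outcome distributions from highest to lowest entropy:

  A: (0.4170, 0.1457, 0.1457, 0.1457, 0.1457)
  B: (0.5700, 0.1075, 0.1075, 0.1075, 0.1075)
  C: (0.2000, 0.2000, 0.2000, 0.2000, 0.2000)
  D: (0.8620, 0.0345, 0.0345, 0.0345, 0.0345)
C > A > B > D

Key insight: Entropy is maximized by uniform distributions and minimized by concentrated distributions.

Entropies:
  H(A) = 2.1460 bits
  H(B) = 1.8458 bits
  H(C) = 2.3219 bits
  H(D) = 0.8550 bits

Ranking: C > A > B > D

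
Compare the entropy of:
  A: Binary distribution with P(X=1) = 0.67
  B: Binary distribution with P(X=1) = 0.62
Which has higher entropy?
B

For binary distributions, entropy is maximized at p=0.5 and decreases as p moves toward 0 or 1.

H(A) = H(0.67) = 0.9149 bits
H(B) = H(0.62) = 0.9580 bits

Distribution B (p=0.62) is closer to uniform (p=0.5), so it has higher entropy.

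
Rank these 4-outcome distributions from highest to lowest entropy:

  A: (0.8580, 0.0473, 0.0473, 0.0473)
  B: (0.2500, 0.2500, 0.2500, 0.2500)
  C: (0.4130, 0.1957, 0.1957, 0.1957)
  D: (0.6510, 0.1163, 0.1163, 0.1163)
B > C > D > A

Key insight: Entropy is maximized by uniform distributions and minimized by concentrated distributions.

Entropies:
  H(A) = 0.8145 bits
  H(B) = 2.0000 bits
  H(C) = 1.9084 bits
  H(D) = 1.4863 bits

Ranking: B > C > D > A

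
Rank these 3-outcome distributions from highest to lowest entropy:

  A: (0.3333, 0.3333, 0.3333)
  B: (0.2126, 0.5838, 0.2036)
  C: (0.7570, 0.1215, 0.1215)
A > B > C

Key insight: Entropy is maximized by uniform distributions and minimized by concentrated distributions.

- Uniform distributions have maximum entropy log₂(3) = 1.5850 bits
- The more "peaked" or concentrated a distribution, the lower its entropy

Entropies:
  H(A) = 1.5850 bits
  H(B) = 1.3957 bits
  H(C) = 1.0430 bits

Ranking: A > B > C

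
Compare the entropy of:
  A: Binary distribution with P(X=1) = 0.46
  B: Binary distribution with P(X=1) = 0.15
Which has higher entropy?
A

For binary distributions, entropy is maximized at p=0.5 and decreases as p moves toward 0 or 1.

H(A) = H(0.46) = 0.9954 bits
H(B) = H(0.15) = 0.6098 bits

Distribution A (p=0.46) is closer to uniform (p=0.5), so it has higher entropy.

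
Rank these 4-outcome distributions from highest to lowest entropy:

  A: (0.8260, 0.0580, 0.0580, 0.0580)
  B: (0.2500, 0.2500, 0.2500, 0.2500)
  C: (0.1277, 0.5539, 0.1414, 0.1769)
B > C > A

Key insight: Entropy is maximized by uniform distributions and minimized by concentrated distributions.

- Uniform distributions have maximum entropy log₂(4) = 2.0000 bits
- The more "peaked" or concentrated a distribution, the lower its entropy

Entropies:
  H(A) = 0.9426 bits
  H(B) = 2.0000 bits
  H(C) = 1.6925 bits

Ranking: B > C > A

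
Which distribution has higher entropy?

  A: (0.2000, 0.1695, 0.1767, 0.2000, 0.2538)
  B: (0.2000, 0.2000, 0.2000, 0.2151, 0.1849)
B

Both distributions are close to uniform, making this a harder comparison.

H(A) = 2.3067 bits
H(B) = 2.3203 bits

The distribution closer to uniform has higher entropy.
Answer: B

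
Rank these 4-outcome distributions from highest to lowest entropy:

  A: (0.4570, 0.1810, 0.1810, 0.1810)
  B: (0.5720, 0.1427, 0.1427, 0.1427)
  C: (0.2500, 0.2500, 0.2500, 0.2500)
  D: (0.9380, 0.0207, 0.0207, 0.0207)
C > A > B > D

Key insight: Entropy is maximized by uniform distributions and minimized by concentrated distributions.

Entropies:
  H(A) = 1.8553 bits
  H(B) = 1.6634 bits
  H(C) = 2.0000 bits
  H(D) = 0.4336 bits

Ranking: C > A > B > D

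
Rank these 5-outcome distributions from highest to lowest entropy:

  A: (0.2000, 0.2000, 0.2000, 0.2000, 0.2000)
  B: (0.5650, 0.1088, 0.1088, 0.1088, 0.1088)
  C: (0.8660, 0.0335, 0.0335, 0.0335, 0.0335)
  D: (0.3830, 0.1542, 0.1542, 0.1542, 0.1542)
A > D > B > C

Key insight: Entropy is maximized by uniform distributions and minimized by concentrated distributions.

Entropies:
  H(A) = 2.3219 bits
  H(B) = 1.8578 bits
  H(C) = 0.8363 bits
  H(D) = 2.1941 bits

Ranking: A > D > B > C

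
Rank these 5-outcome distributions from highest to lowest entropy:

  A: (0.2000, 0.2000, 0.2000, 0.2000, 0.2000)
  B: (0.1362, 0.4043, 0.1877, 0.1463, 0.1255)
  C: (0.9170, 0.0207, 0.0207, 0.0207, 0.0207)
A > B > C

Key insight: Entropy is maximized by uniform distributions and minimized by concentrated distributions.

- Uniform distributions have maximum entropy log₂(5) = 2.3219 bits
- The more "peaked" or concentrated a distribution, the lower its entropy

Entropies:
  H(A) = 2.3219 bits
  H(B) = 2.1545 bits
  H(C) = 0.5787 bits

Ranking: A > B > C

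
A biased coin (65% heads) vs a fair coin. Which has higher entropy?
Fair coin

The fair coin is uniform (p=0.5), maximizing binary entropy at 1 bit. The biased coin has H(0.65) ≈ 0.934 bits — its outcome is more predictable, so its entropy is lower.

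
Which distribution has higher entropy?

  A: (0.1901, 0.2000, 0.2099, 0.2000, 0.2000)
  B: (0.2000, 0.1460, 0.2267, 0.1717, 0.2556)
A

Both distributions are close to uniform, making this a harder comparison.

H(A) = 2.3212 bits
H(B) = 2.2946 bits

The distribution closer to uniform has higher entropy.
Answer: A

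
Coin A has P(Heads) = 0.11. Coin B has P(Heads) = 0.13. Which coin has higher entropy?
B

For binary distributions, entropy is maximized at p=0.5 and decreases as p moves toward 0 or 1.

H(A) = H(0.11) = 0.4999 bits
H(B) = H(0.13) = 0.5574 bits

Distribution B (p=0.13) is closer to uniform (p=0.5), so it has higher entropy.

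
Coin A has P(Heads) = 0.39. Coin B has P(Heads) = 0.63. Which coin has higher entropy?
A

For binary distributions, entropy is maximized at p=0.5 and decreases as p moves toward 0 or 1.

H(A) = H(0.39) = 0.9648 bits
H(B) = H(0.63) = 0.9507 bits

Distribution A (p=0.39) is closer to uniform (p=0.5), so it has higher entropy.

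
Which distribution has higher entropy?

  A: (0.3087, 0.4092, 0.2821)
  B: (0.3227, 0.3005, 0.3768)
B

Both distributions are close to uniform, making this a harder comparison.

H(A) = 1.5660 bits
H(B) = 1.5784 bits

The distribution closer to uniform has higher entropy.
Answer: B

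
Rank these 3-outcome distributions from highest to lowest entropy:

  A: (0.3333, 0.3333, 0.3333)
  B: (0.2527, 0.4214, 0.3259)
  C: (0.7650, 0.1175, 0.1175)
A > B > C

Key insight: Entropy is maximized by uniform distributions and minimized by concentrated distributions.

- Uniform distributions have maximum entropy log₂(3) = 1.5850 bits
- The more "peaked" or concentrated a distribution, the lower its entropy

Entropies:
  H(A) = 1.5850 bits
  H(B) = 1.5540 bits
  H(C) = 1.0216 bits

Ranking: A > B > C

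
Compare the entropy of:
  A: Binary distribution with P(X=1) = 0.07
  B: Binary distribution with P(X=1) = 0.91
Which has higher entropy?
B

For binary distributions, entropy is maximized at p=0.5 and decreases as p moves toward 0 or 1.

H(A) = H(0.07) = 0.3659 bits
H(B) = H(0.91) = 0.4365 bits

Distribution B (p=0.91) is closer to uniform (p=0.5), so it has higher entropy.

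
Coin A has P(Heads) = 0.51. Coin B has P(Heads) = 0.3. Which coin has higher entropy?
A

For binary distributions, entropy is maximized at p=0.5 and decreases as p moves toward 0 or 1.

H(A) = H(0.51) = 0.9997 bits
H(B) = H(0.3) = 0.8813 bits

Distribution A (p=0.51) is closer to uniform (p=0.5), so it has higher entropy.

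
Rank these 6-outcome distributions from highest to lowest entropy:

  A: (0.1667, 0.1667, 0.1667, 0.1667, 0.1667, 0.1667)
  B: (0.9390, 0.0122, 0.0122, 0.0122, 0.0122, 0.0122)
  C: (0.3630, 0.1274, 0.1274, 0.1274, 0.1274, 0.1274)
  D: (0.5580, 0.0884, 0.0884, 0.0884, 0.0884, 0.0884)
A > C > D > B

Key insight: Entropy is maximized by uniform distributions and minimized by concentrated distributions.

Entropies:
  H(A) = 2.5850 bits
  H(B) = 0.4730 bits
  H(C) = 2.4242 bits
  H(D) = 2.0166 bits

Ranking: A > C > D > B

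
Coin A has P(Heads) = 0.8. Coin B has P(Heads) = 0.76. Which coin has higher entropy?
B

For binary distributions, entropy is maximized at p=0.5 and decreases as p moves toward 0 or 1.

H(A) = H(0.8) = 0.7219 bits
H(B) = H(0.76) = 0.7950 bits

Distribution B (p=0.76) is closer to uniform (p=0.5), so it has higher entropy.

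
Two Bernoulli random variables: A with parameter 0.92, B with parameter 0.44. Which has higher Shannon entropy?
B

For binary distributions, entropy is maximized at p=0.5 and decreases as p moves toward 0 or 1.

H(A) = H(0.92) = 0.4022 bits
H(B) = H(0.44) = 0.9896 bits

Distribution B (p=0.44) is closer to uniform (p=0.5), so it has higher entropy.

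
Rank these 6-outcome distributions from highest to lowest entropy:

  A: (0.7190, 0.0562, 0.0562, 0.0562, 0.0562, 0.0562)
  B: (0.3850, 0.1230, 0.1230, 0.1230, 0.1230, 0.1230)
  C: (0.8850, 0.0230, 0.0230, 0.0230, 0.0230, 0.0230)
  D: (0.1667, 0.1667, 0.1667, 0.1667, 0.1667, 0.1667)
D > B > A > C

Key insight: Entropy is maximized by uniform distributions and minimized by concentrated distributions.

Entropies:
  H(A) = 1.5093 bits
  H(B) = 2.3895 bits
  H(C) = 0.7818 bits
  H(D) = 2.5850 bits

Ranking: D > B > A > C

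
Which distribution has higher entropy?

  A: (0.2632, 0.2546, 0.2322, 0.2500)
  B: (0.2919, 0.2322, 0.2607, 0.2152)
A

Both distributions are close to uniform, making this a harder comparison.

H(A) = 1.9985 bits
H(B) = 1.9903 bits

The distribution closer to uniform has higher entropy.
Answer: A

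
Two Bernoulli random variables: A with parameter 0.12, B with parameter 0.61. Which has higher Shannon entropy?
B

For binary distributions, entropy is maximized at p=0.5 and decreases as p moves toward 0 or 1.

H(A) = H(0.12) = 0.5294 bits
H(B) = H(0.61) = 0.9648 bits

Distribution B (p=0.61) is closer to uniform (p=0.5), so it has higher entropy.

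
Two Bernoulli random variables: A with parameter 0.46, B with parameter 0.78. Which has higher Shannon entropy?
A

For binary distributions, entropy is maximized at p=0.5 and decreases as p moves toward 0 or 1.

H(A) = H(0.46) = 0.9954 bits
H(B) = H(0.78) = 0.7602 bits

Distribution A (p=0.46) is closer to uniform (p=0.5), so it has higher entropy.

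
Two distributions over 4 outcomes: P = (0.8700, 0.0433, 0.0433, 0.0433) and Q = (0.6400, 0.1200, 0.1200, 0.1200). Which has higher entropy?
Q

P is highly concentrated on one outcome (87%), making it nearly deterministic. Q spreads its mass more evenly (max 64%). The more spread-out distribution has higher entropy: H(P) ≈ 0.763 bits, H(Q) ≈ 1.513 bits.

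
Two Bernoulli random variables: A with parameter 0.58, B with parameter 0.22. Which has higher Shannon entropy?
A

For binary distributions, entropy is maximized at p=0.5 and decreases as p moves toward 0 or 1.

H(A) = H(0.58) = 0.9815 bits
H(B) = H(0.22) = 0.7602 bits

Distribution A (p=0.58) is closer to uniform (p=0.5), so it has higher entropy.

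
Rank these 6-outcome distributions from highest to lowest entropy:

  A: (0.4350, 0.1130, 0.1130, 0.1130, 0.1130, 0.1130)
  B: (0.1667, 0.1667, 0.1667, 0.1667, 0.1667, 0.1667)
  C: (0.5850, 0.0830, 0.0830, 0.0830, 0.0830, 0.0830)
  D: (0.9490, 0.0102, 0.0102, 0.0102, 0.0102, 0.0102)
B > A > C > D

Key insight: Entropy is maximized by uniform distributions and minimized by concentrated distributions.

Entropies:
  H(A) = 2.2997 bits
  H(B) = 2.5850 bits
  H(C) = 1.9427 bits
  H(D) = 0.4090 bits

Ranking: B > A > C > D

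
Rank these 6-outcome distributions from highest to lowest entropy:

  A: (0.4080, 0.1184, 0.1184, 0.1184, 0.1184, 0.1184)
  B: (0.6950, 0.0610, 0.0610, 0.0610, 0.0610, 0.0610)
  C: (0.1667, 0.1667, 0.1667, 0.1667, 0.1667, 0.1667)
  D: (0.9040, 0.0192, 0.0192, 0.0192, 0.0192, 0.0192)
C > A > B > D

Key insight: Entropy is maximized by uniform distributions and minimized by concentrated distributions.

Entropies:
  H(A) = 2.3500 bits
  H(B) = 1.5955 bits
  H(C) = 2.5850 bits
  H(D) = 0.6791 bits

Ranking: C > A > B > D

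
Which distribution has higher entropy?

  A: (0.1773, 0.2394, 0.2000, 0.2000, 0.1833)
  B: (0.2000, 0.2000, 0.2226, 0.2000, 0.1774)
B

Both distributions are close to uniform, making this a harder comparison.

H(A) = 2.3137 bits
H(B) = 2.3182 bits

The distribution closer to uniform has higher entropy.
Answer: B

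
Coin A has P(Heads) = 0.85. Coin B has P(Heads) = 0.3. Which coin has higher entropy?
B

For binary distributions, entropy is maximized at p=0.5 and decreases as p moves toward 0 or 1.

H(A) = H(0.85) = 0.6098 bits
H(B) = H(0.3) = 0.8813 bits

Distribution B (p=0.3) is closer to uniform (p=0.5), so it has higher entropy.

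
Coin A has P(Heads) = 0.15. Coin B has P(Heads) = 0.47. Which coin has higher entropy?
B

For binary distributions, entropy is maximized at p=0.5 and decreases as p moves toward 0 or 1.

H(A) = H(0.15) = 0.6098 bits
H(B) = H(0.47) = 0.9974 bits

Distribution B (p=0.47) is closer to uniform (p=0.5), so it has higher entropy.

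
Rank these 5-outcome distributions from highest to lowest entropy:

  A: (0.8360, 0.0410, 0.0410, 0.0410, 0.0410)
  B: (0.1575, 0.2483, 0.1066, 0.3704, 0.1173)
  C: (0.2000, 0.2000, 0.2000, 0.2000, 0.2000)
C > B > A

Key insight: Entropy is maximized by uniform distributions and minimized by concentrated distributions.

- Uniform distributions have maximum entropy log₂(5) = 2.3219 bits
- The more "peaked" or concentrated a distribution, the lower its entropy

Entropies:
  H(A) = 0.9718 bits
  H(B) = 2.1566 bits
  H(C) = 2.3219 bits

Ranking: C > B > A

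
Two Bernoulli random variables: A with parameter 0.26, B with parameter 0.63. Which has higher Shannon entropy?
B

For binary distributions, entropy is maximized at p=0.5 and decreases as p moves toward 0 or 1.

H(A) = H(0.26) = 0.8267 bits
H(B) = H(0.63) = 0.9507 bits

Distribution B (p=0.63) is closer to uniform (p=0.5), so it has higher entropy.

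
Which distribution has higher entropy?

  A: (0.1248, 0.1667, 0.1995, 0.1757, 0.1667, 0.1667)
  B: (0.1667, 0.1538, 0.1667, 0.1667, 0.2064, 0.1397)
B

Both distributions are close to uniform, making this a harder comparison.

H(A) = 2.5719 bits
H(B) = 2.5745 bits

The distribution closer to uniform has higher entropy.
Answer: B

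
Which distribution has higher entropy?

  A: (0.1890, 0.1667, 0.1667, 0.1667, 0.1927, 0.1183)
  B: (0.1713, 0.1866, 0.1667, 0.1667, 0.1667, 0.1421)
B

Both distributions are close to uniform, making this a harder comparison.

H(A) = 2.5688 bits
H(B) = 2.5805 bits

The distribution closer to uniform has higher entropy.
Answer: B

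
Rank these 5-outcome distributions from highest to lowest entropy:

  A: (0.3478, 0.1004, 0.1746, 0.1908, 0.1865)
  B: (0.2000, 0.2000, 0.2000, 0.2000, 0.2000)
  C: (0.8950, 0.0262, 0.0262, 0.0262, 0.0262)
B > A > C

Key insight: Entropy is maximized by uniform distributions and minimized by concentrated distributions.

- Uniform distributions have maximum entropy log₂(5) = 2.3219 bits
- The more "peaked" or concentrated a distribution, the lower its entropy

Entropies:
  H(A) = 2.2102 bits
  H(B) = 2.3219 bits
  H(C) = 0.6946 bits

Ranking: B > A > C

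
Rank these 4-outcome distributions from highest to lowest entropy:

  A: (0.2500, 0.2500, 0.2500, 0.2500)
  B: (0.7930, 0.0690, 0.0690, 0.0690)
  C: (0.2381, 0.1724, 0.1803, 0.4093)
A > C > B

Key insight: Entropy is maximized by uniform distributions and minimized by concentrated distributions.

- Uniform distributions have maximum entropy log₂(4) = 2.0000 bits
- The more "peaked" or concentrated a distribution, the lower its entropy

Entropies:
  H(A) = 2.0000 bits
  H(B) = 1.0638 bits
  H(C) = 1.9032 bits

Ranking: A > C > B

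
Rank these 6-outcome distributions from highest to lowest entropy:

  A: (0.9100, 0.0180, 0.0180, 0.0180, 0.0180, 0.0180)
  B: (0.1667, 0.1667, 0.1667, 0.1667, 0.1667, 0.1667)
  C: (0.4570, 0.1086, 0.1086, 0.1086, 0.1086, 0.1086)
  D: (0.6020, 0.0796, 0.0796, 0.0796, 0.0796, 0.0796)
B > C > D > A

Key insight: Entropy is maximized by uniform distributions and minimized by concentrated distributions.

Entropies:
  H(A) = 0.6454 bits
  H(B) = 2.5850 bits
  H(C) = 2.2555 bits
  H(D) = 1.8939 bits

Ranking: B > C > D > A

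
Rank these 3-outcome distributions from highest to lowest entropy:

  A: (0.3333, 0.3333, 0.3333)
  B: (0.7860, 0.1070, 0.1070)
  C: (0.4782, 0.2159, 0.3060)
A > C > B

Key insight: Entropy is maximized by uniform distributions and minimized by concentrated distributions.

- Uniform distributions have maximum entropy log₂(3) = 1.5850 bits
- The more "peaked" or concentrated a distribution, the lower its entropy

Entropies:
  H(A) = 1.5850 bits
  H(B) = 0.9631 bits
  H(C) = 1.5092 bits

Ranking: A > C > B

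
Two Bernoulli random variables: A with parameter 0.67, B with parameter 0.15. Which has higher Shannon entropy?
A

For binary distributions, entropy is maximized at p=0.5 and decreases as p moves toward 0 or 1.

H(A) = H(0.67) = 0.9149 bits
H(B) = H(0.15) = 0.6098 bits

Distribution A (p=0.67) is closer to uniform (p=0.5), so it has higher entropy.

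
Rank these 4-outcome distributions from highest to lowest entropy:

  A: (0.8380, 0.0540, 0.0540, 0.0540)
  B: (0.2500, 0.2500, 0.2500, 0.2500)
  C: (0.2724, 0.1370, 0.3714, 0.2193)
B > C > A

Key insight: Entropy is maximized by uniform distributions and minimized by concentrated distributions.

- Uniform distributions have maximum entropy log₂(4) = 2.0000 bits
- The more "peaked" or concentrated a distribution, the lower its entropy

Entropies:
  H(A) = 0.8958 bits
  H(B) = 2.0000 bits
  H(C) = 1.9146 bits

Ranking: B > C > A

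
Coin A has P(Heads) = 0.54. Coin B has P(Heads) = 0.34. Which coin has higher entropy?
A

For binary distributions, entropy is maximized at p=0.5 and decreases as p moves toward 0 or 1.

H(A) = H(0.54) = 0.9954 bits
H(B) = H(0.34) = 0.9248 bits

Distribution A (p=0.54) is closer to uniform (p=0.5), so it has higher entropy.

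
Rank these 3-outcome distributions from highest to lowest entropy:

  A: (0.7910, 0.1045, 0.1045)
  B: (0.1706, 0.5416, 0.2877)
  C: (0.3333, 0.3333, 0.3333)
C > B > A

Key insight: Entropy is maximized by uniform distributions and minimized by concentrated distributions.

- Uniform distributions have maximum entropy log₂(3) = 1.5850 bits
- The more "peaked" or concentrated a distribution, the lower its entropy

Entropies:
  H(A) = 0.9486 bits
  H(B) = 1.4315 bits
  H(C) = 1.5850 bits

Ranking: C > B > A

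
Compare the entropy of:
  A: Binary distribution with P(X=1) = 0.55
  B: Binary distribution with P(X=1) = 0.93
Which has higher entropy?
A

For binary distributions, entropy is maximized at p=0.5 and decreases as p moves toward 0 or 1.

H(A) = H(0.55) = 0.9928 bits
H(B) = H(0.93) = 0.3659 bits

Distribution A (p=0.55) is closer to uniform (p=0.5), so it has higher entropy.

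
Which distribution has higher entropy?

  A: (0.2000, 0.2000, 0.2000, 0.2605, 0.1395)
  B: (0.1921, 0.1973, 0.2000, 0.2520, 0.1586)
B

Both distributions are close to uniform, making this a harder comparison.

H(A) = 2.2951 bits
H(B) = 2.3060 bits

The distribution closer to uniform has higher entropy.
Answer: B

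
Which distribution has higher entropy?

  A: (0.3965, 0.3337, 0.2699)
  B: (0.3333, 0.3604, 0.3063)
B

Both distributions are close to uniform, making this a harder comparison.

H(A) = 1.5675 bits
H(B) = 1.5818 bits

The distribution closer to uniform has higher entropy.
Answer: B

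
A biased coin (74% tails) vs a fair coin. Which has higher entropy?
Fair coin

The fair coin is uniform (p=0.5), maximizing binary entropy at 1 bit. The biased coin has H(0.74) ≈ 0.827 bits — its outcome is more predictable, so its entropy is lower.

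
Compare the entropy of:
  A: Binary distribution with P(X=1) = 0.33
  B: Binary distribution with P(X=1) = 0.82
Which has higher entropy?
A

For binary distributions, entropy is maximized at p=0.5 and decreases as p moves toward 0 or 1.

H(A) = H(0.33) = 0.9149 bits
H(B) = H(0.82) = 0.6801 bits

Distribution A (p=0.33) is closer to uniform (p=0.5), so it has higher entropy.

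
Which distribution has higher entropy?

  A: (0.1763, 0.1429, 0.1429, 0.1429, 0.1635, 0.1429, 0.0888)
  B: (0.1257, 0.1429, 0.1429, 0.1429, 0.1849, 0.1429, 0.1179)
B

Both distributions are close to uniform, making this a harder comparison.

H(A) = 2.7830 bits
H(B) = 2.7943 bits

The distribution closer to uniform has higher entropy.
Answer: B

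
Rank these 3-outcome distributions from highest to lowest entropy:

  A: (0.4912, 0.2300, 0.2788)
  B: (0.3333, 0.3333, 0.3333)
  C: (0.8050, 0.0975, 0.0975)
B > A > C

Key insight: Entropy is maximized by uniform distributions and minimized by concentrated distributions.

- Uniform distributions have maximum entropy log₂(3) = 1.5850 bits
- The more "peaked" or concentrated a distribution, the lower its entropy

Entropies:
  H(A) = 1.5052 bits
  H(B) = 1.5850 bits
  H(C) = 0.9068 bits

Ranking: B > A > C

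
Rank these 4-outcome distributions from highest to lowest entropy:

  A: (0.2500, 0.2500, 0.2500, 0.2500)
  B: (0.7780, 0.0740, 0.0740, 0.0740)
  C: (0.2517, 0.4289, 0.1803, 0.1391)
A > C > B

Key insight: Entropy is maximized by uniform distributions and minimized by concentrated distributions.

- Uniform distributions have maximum entropy log₂(4) = 2.0000 bits
- The more "peaked" or concentrated a distribution, the lower its entropy

Entropies:
  H(A) = 2.0000 bits
  H(B) = 1.1157 bits
  H(C) = 1.8662 bits

Ranking: A > C > B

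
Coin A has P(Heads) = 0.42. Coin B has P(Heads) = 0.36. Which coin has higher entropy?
A

For binary distributions, entropy is maximized at p=0.5 and decreases as p moves toward 0 or 1.

H(A) = H(0.42) = 0.9815 bits
H(B) = H(0.36) = 0.9427 bits

Distribution A (p=0.42) is closer to uniform (p=0.5), so it has higher entropy.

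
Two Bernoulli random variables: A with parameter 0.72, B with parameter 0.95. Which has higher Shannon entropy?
A

For binary distributions, entropy is maximized at p=0.5 and decreases as p moves toward 0 or 1.

H(A) = H(0.72) = 0.8555 bits
H(B) = H(0.95) = 0.2864 bits

Distribution A (p=0.72) is closer to uniform (p=0.5), so it has higher entropy.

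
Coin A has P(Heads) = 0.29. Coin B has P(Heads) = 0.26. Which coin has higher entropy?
A

For binary distributions, entropy is maximized at p=0.5 and decreases as p moves toward 0 or 1.

H(A) = H(0.29) = 0.8687 bits
H(B) = H(0.26) = 0.8267 bits

Distribution A (p=0.29) is closer to uniform (p=0.5), so it has higher entropy.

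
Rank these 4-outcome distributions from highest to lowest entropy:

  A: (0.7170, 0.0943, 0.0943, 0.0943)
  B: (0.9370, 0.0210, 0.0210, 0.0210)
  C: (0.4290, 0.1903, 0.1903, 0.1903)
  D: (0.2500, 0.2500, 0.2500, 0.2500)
D > C > A > B

Key insight: Entropy is maximized by uniform distributions and minimized by concentrated distributions.

Entropies:
  H(A) = 1.3081 bits
  H(B) = 0.4391 bits
  H(C) = 1.8904 bits
  H(D) = 2.0000 bits

Ranking: D > C > A > B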